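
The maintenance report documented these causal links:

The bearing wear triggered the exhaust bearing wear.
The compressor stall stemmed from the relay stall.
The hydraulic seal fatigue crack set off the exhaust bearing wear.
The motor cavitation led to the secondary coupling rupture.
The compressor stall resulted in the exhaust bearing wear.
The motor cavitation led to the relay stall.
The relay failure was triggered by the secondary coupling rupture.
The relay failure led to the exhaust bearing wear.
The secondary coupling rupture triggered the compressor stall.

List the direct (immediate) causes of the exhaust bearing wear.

the bearing wear, the compressor stall, the hydraulic seal fatigue crack, the relay failure

Upstream contributors include the motor cavitation, the secondary coupling rupture, the relay stall, but only the bearing wear, the compressor stall, the hydraulic seal fatigue crack, the relay failure feed directly into the exhaust bearing wear.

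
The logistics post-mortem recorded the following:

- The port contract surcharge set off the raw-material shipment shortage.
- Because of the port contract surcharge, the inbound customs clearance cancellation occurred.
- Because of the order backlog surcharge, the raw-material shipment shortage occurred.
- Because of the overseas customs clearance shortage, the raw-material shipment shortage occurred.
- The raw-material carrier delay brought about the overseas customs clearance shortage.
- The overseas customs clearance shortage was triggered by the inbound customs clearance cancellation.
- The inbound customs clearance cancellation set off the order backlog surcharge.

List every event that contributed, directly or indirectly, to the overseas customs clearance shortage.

the inbound customs clearance cancellation, the port contract surcharge, the raw-material carrier delay

Immediate causes of the overseas customs clearance shortage: the inbound customs clearance cancellation, the raw-material carrier delay.
Further upstream: the port contract surcharge.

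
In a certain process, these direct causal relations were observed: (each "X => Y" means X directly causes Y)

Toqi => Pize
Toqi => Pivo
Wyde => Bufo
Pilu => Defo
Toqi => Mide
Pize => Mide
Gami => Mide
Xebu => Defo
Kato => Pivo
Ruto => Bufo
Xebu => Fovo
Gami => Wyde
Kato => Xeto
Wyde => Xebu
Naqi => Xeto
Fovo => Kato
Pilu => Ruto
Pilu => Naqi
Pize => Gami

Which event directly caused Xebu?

Upstream contributors include Toqi, Pize, Gami, but only Wyde feeds directly into Xebu.

Wyde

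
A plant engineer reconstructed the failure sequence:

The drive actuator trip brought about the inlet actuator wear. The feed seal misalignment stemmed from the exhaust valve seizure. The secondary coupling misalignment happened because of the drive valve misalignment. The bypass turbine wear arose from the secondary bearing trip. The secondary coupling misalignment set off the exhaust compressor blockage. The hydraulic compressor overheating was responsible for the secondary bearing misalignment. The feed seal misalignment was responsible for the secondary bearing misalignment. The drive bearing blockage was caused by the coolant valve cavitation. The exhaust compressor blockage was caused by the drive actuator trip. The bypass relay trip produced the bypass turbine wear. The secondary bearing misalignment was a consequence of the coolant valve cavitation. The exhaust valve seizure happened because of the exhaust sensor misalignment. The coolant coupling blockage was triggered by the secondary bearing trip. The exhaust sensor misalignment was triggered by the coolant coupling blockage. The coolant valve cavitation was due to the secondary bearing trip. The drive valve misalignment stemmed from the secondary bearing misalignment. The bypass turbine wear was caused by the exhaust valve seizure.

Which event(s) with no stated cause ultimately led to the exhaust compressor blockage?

the drive actuator trip, the hydraulic compressor overheating, the secondary bearing trip

Tracing upstream from the exhaust compressor blockage: the exhaust compressor blockage ← the secondary coupling misalignment ← the drive valve misalignment ← the secondary bearing misalignment ← the coolant valve cavitation ← the secondary bearing trip.
A separate upstream branch: the exhaust compressor blockage ← the drive actuator trip.
A separate upstream branch: the exhaust compressor blockage ← the secondary coupling misalignment ← the drive valve misalignment ← the secondary bearing misalignment ← the hydraulic compressor overheating.
Each of those chain origins has no stated cause.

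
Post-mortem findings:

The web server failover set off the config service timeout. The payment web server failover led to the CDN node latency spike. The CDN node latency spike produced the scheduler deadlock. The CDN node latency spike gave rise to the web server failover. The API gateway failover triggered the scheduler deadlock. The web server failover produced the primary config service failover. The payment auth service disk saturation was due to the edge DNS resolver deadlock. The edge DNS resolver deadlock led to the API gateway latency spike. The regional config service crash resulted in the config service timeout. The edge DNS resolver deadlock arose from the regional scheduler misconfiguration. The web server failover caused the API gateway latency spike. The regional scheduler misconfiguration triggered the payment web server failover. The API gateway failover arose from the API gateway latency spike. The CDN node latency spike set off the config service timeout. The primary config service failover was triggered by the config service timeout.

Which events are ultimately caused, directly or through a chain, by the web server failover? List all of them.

Direct effects: the API gateway latency spike, the config service timeout, the primary config service failover.
2 steps out: the API gateway failover.
3 steps out: the scheduler deadlock.
Not reachable from it: the regional scheduler misconfiguration, the regional config service crash, the edge DNS resolver deadlock, the payment web server failover, the CDN node latency spike, the payment auth service disk saturation.

the API gateway failover, the API gateway latency spike, the config service timeout, the primary config service failover, the scheduler deadlock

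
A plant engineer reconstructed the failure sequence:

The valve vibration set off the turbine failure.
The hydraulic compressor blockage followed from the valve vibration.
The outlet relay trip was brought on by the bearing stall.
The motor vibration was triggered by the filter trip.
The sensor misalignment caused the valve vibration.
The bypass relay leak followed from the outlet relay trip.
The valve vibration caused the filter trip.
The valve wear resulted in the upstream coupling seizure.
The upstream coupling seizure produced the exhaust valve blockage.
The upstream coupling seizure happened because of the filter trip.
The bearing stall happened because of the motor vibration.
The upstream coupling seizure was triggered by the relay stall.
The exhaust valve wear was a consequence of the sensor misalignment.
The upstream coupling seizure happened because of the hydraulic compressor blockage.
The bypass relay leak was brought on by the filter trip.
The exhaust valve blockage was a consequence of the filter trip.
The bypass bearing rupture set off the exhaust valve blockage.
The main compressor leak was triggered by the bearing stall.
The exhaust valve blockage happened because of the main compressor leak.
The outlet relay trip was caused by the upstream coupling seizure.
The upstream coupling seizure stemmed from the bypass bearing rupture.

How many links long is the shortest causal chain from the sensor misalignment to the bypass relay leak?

3

Shortest chain: the sensor misalignment → the valve vibration → the filter trip → the bypass relay leak.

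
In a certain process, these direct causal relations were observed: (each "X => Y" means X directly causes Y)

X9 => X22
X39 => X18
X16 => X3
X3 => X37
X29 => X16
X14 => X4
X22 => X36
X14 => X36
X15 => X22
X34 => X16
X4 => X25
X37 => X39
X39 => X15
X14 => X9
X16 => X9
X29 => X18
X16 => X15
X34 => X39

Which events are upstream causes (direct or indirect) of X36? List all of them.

X14, X15, X16, X22, X29, X3, X34, X37, X39, X9

Immediate causes of X36: X14, X22.
Further upstream: X34, X29, X16, X9, X3, X37, X39, X15.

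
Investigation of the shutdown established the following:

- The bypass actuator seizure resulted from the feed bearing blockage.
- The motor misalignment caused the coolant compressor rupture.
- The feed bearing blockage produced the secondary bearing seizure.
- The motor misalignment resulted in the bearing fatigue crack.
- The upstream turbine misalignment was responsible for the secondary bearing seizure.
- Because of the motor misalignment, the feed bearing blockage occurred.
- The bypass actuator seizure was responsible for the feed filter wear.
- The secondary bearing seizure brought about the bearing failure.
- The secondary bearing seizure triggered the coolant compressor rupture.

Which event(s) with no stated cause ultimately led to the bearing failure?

the motor misalignment, the upstream turbine misalignment

Tracing upstream from the bearing failure: the bearing failure ← the secondary bearing seizure ← the feed bearing blockage ← the motor misalignment.
A separate upstream branch: the bearing failure ← the secondary bearing seizure ← the upstream turbine misalignment.
Each of those chain origins has no stated cause.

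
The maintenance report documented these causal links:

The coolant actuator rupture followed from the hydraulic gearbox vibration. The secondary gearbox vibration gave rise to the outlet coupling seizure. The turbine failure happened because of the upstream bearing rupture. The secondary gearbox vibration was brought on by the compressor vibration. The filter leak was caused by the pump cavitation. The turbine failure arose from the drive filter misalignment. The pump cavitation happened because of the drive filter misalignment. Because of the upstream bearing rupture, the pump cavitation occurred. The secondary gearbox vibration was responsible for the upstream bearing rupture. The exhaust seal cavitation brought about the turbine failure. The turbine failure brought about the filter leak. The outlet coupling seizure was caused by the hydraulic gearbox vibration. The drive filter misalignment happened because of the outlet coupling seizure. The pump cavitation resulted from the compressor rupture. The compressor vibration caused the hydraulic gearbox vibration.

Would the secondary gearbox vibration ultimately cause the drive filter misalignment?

There is a causal chain: the secondary gearbox vibration → the outlet coupling seizure → the drive filter misalignment.

Yes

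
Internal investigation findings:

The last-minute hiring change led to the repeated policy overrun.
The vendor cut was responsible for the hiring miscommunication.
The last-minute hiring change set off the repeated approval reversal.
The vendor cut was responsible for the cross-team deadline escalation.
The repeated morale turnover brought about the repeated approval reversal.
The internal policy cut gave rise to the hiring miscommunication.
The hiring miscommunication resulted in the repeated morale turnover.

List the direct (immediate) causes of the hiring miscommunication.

the internal policy cut, the vendor cut → the hiring miscommunication with nothing further upstream stated.

the internal policy cut, the vendor cut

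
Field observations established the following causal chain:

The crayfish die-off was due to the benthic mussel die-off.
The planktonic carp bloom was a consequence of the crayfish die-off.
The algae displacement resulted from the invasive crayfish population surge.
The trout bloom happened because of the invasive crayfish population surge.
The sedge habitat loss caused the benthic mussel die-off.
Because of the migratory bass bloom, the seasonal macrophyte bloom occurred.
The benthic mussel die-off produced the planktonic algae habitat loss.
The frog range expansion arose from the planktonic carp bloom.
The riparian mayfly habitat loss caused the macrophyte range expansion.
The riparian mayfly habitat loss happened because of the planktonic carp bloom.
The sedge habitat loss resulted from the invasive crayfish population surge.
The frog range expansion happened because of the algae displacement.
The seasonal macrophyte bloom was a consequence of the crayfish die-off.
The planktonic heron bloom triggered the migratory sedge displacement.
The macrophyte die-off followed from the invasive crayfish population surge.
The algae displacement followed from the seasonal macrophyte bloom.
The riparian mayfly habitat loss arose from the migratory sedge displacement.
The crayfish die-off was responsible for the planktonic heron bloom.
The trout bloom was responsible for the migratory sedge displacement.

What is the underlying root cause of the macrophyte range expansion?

the invasive crayfish population surge

Tracing upstream from the macrophyte range expansion: the macrophyte range expansion ← the riparian mayfly habitat loss ← the migratory sedge displacement ← the trout bloom ← the invasive crayfish population surge.
The invasive crayfish population surge has no stated cause, so it is the root.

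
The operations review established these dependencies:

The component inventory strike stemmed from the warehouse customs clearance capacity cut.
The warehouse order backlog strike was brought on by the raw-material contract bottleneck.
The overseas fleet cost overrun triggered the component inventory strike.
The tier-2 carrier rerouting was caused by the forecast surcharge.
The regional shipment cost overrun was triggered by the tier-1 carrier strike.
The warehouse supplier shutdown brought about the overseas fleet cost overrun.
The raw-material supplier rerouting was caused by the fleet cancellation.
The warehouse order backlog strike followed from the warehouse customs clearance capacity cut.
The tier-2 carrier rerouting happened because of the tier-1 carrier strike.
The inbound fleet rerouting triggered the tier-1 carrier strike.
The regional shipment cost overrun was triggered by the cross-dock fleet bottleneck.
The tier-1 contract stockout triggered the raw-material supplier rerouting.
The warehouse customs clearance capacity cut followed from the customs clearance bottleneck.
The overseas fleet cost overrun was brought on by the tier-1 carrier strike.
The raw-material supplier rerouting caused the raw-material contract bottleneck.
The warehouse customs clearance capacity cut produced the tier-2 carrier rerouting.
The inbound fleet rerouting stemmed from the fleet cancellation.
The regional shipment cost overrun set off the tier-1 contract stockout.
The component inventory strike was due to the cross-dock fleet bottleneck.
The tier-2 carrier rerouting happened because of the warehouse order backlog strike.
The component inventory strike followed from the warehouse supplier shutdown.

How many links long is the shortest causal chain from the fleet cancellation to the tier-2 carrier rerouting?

3

Shortest chain: the fleet cancellation → the inbound fleet rerouting → the tier-1 carrier strike → the tier-2 carrier rerouting.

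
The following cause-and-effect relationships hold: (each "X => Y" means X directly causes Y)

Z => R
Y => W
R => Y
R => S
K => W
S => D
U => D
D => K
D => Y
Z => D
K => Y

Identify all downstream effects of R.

D, K, S, W, Y

Direct effects: S, Y.
2 steps out: D, W.
3 steps out: K.
Not reachable from it: Z, U.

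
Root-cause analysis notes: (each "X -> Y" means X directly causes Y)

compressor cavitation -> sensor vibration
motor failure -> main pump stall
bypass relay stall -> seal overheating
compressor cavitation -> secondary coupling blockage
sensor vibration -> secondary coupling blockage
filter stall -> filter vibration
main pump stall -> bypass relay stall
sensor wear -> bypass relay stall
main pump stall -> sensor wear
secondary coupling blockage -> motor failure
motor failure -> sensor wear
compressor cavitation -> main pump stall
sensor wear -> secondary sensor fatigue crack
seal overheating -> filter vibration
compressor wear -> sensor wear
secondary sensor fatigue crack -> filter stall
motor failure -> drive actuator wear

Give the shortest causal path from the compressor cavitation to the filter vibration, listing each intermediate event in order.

the compressor cavitation → the main pump stall
the main pump stall → the bypass relay stall
the bypass relay stall → the seal overheating
the seal overheating → the filter vibration
Length: 4 steps.

the compressor cavitation → the main pump stall → the bypass relay stall → the seal overheating → the filter vibration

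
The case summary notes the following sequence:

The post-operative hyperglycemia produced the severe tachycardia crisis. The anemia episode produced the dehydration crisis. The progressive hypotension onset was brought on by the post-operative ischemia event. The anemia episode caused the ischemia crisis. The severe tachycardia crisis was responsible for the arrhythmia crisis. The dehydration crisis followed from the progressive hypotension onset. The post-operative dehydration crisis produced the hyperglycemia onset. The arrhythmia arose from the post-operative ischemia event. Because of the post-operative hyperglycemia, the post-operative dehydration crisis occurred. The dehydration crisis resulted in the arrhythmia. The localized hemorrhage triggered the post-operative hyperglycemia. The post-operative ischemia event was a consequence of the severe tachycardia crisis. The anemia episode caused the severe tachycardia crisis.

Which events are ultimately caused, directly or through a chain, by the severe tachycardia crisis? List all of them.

Direct effects: the post-operative ischemia event, the arrhythmia crisis.
2 steps out: the progressive hypotension onset, the arrhythmia.
3 steps out: the dehydration crisis.
Not reachable from it: the localized hemorrhage, the post-operative hyperglycemia, the anemia episode, the ischemia crisis, the post-operative dehydration crisis, the hyperglycemia onset.

the arrhythmia, the arrhythmia crisis, the dehydration crisis, the post-operative ischemia event, the progressive hypotension onset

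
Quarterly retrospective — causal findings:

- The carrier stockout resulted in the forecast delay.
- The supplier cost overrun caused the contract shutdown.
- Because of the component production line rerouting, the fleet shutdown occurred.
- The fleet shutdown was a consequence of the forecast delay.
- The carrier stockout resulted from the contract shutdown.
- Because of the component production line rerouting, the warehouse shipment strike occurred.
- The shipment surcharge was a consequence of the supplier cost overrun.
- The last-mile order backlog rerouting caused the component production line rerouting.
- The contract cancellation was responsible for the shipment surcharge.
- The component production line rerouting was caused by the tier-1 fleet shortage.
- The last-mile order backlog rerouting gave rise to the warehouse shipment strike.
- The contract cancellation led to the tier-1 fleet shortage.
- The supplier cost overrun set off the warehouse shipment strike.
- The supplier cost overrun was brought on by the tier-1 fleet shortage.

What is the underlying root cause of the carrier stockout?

the contract cancellation

Tracing upstream from the carrier stockout: the carrier stockout ← the contract shutdown ← the supplier cost overrun ← the tier-1 fleet shortage ← the contract cancellation.
The contract cancellation has no stated cause, so it is the root.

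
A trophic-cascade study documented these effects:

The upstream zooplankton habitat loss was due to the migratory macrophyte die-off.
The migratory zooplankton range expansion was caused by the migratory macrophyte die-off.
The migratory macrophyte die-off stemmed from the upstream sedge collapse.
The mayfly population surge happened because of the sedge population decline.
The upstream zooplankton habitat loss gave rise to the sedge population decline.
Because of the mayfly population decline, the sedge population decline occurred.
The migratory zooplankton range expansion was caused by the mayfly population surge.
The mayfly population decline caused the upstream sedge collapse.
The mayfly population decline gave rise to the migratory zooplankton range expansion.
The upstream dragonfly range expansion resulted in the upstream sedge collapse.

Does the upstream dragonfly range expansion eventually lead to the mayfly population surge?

Yes

There is a causal chain: the upstream dragonfly range expansion → the upstream sedge collapse → the migratory macrophyte die-off → the upstream zooplankton habitat loss → the sedge population decline → the mayfly population surge.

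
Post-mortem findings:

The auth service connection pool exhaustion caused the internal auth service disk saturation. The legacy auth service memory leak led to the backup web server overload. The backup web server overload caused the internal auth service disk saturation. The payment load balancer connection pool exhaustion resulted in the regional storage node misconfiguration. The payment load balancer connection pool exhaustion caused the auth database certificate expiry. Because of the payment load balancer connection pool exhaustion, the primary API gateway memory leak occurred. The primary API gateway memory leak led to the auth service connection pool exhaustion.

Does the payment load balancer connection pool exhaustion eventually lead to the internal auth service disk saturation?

Yes

There is a causal chain: the payment load balancer connection pool exhaustion → the primary API gateway memory leak → the auth service connection pool exhaustion → the internal auth service disk saturation.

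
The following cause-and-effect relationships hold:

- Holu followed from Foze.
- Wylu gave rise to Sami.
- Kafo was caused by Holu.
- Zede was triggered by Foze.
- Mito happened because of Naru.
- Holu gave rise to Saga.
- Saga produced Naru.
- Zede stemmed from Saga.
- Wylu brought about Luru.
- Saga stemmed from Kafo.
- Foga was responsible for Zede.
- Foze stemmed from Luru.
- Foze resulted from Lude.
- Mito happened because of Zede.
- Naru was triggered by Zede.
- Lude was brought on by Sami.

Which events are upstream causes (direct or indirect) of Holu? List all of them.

Immediate cause of Holu: Foze.
Further upstream: Wylu, Luru, Sami, Lude.

Foze, Lude, Luru, Sami, Wylu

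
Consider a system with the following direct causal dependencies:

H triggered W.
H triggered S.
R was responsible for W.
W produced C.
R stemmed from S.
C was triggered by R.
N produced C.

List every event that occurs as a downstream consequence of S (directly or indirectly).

Direct effects: R.
2 steps out: W, C.
Not reachable from it: H, N.

C, R, W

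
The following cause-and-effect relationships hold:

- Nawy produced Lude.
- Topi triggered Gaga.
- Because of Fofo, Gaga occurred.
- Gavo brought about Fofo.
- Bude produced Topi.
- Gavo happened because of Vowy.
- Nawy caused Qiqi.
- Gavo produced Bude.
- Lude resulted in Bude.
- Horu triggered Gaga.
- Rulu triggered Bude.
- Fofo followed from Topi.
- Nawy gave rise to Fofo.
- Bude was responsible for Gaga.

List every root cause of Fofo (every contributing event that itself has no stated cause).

Nawy, Rulu, Vowy

Tracing upstream from Fofo: Fofo ← Gavo ← Vowy.
A separate upstream branch: Fofo ← Nawy.
A separate upstream branch: Fofo ← Topi ← Bude ← Rulu.
Each of those chain origins has no stated cause.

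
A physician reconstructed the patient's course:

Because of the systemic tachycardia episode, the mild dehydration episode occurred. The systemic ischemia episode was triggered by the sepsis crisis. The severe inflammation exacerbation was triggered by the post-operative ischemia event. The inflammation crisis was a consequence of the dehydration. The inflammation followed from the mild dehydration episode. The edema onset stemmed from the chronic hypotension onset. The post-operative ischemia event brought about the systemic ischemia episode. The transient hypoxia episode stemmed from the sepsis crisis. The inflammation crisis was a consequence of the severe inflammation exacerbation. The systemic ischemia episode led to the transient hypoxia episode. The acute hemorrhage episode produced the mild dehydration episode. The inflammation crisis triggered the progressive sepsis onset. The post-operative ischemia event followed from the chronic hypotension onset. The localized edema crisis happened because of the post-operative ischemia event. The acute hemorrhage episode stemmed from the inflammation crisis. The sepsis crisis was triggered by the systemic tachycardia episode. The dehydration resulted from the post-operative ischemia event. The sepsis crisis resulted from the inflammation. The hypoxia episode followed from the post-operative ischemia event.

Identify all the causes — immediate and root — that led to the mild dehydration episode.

the acute hemorrhage episode, the chronic hypotension onset, the dehydration, the inflammation crisis, the post-operative ischemia event, the severe inflammation exacerbation, the systemic tachycardia episode

Immediate causes of the mild dehydration episode: the acute hemorrhage episode, the systemic tachycardia episode.
Further upstream: the chronic hypotension onset, the post-operative ischemia event, the severe inflammation exacerbation, the dehydration, the inflammation crisis.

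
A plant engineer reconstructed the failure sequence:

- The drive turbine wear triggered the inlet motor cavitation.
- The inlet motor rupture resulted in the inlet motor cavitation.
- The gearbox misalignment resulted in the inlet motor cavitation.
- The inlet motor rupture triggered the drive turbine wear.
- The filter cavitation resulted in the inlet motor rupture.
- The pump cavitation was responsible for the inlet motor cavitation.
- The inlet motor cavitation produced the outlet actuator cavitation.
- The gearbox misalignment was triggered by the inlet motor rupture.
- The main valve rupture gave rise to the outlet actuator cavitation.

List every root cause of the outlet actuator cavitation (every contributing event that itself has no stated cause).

the filter cavitation, the main valve rupture, the pump cavitation

Tracing upstream from the outlet actuator cavitation: the outlet actuator cavitation ← the inlet motor cavitation ← the pump cavitation.
A separate upstream branch: the outlet actuator cavitation ← the inlet motor cavitation ← the inlet motor rupture ← the filter cavitation.
A separate upstream branch: the outlet actuator cavitation ← the main valve rupture.
Each of those chain origins has no stated cause.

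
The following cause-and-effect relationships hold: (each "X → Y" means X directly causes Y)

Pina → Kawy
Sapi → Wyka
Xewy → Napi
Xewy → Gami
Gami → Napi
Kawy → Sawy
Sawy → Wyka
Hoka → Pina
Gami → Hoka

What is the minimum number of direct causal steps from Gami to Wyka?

5

Shortest chain: Gami → Hoka → Pina → Kawy → Sawy → Wyka.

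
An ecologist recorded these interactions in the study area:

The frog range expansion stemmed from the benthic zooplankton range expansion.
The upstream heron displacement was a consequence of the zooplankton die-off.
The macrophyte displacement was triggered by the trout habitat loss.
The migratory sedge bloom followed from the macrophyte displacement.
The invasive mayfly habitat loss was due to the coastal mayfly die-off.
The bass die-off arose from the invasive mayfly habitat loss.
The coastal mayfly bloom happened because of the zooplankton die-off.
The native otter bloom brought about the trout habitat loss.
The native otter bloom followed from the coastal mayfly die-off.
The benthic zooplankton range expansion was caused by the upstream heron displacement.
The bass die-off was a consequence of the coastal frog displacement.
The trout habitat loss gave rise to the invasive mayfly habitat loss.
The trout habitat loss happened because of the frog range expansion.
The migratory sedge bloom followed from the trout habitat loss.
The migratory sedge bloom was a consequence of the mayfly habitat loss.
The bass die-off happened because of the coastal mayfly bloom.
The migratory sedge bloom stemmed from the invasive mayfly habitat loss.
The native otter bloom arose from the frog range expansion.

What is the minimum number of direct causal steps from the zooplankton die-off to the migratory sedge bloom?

5

Shortest chain: the zooplankton die-off → the upstream heron displacement → the benthic zooplankton range expansion → the frog range expansion → the trout habitat loss → the migratory sedge bloom.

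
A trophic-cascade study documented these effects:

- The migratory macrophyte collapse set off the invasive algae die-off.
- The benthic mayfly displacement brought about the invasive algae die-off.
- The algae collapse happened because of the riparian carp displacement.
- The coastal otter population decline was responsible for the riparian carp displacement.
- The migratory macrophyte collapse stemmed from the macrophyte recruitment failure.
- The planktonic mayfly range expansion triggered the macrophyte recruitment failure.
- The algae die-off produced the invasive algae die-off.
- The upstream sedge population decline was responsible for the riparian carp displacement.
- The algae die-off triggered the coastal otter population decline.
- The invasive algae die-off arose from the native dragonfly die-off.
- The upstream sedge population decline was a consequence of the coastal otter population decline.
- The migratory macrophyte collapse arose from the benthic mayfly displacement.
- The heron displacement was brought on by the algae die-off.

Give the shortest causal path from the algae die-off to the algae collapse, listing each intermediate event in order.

the algae die-off → the coastal otter population decline
the coastal otter population decline → the riparian carp displacement
the riparian carp displacement → the algae collapse
Length: 3 steps.

the algae die-off → the coastal otter population decline → the riparian carp displacement → the algae collapse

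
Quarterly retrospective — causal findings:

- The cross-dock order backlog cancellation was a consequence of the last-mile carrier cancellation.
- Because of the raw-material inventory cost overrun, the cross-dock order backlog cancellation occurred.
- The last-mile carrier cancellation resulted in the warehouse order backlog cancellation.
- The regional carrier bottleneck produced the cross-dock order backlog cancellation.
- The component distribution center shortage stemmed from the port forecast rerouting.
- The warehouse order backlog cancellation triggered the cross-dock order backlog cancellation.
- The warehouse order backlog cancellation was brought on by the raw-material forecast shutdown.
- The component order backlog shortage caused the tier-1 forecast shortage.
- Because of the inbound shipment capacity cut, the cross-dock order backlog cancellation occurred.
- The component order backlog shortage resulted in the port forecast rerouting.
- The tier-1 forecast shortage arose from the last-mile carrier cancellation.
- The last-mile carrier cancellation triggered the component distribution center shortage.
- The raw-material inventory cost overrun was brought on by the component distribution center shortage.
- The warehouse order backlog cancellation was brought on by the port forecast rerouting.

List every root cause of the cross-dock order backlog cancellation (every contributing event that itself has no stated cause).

Tracing upstream from the cross-dock order backlog cancellation: the cross-dock order backlog cancellation ← the warehouse order backlog cancellation ← the port forecast rerouting ← the component order backlog shortage.
A separate upstream branch: the cross-dock order backlog cancellation ← the last-mile carrier cancellation.
A separate upstream branch: the cross-dock order backlog cancellation ← the warehouse order backlog cancellation ← the raw-material forecast shutdown.
A separate upstream branch: the cross-dock order backlog cancellation ← the inbound shipment capacity cut.
A separate upstream branch: the cross-dock order backlog cancellation ← the regional carrier bottleneck.
Each of those chain origins has no stated cause.

the component order backlog shortage, the inbound shipment capacity cut, the last-mile carrier cancellation, the raw-material forecast shutdown, the regional carrier bottleneck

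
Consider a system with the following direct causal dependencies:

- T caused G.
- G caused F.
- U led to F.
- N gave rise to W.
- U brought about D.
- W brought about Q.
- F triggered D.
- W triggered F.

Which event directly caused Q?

W

Upstream contributors include N, but only W feeds directly into Q.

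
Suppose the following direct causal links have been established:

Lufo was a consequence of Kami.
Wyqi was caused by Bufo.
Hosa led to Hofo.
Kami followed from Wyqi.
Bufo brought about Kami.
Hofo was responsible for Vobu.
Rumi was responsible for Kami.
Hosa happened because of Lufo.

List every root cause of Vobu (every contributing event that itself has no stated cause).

Bufo, Rumi

Tracing upstream from Vobu: Vobu ← Hofo ← Hosa ← Lufo ← Kami ← Bufo.
A separate upstream branch: Vobu ← Hofo ← Hosa ← Lufo ← Kami ← Rumi.
Each of those chain origins has no stated cause.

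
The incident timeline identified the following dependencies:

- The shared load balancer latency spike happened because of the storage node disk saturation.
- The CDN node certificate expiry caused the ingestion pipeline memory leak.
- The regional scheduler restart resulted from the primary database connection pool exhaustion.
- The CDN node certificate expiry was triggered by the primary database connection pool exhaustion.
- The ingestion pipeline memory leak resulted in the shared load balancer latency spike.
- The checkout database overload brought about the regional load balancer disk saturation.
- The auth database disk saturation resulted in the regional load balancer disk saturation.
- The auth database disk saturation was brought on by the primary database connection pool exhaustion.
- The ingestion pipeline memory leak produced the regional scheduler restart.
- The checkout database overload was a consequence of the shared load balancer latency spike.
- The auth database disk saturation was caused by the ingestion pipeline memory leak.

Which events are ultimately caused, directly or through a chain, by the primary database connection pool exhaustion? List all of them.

Direct effects: the CDN node certificate expiry, the regional scheduler restart, the auth database disk saturation.
2 steps out: the ingestion pipeline memory leak, the regional load balancer disk saturation.
3 steps out: the shared load balancer latency spike.
4 steps out: the checkout database overload.
Not reachable from it: the storage node disk saturation.

the CDN node certificate expiry, the auth database disk saturation, the checkout database overload, the ingestion pipeline memory leak, the regional load balancer disk saturation, the regional scheduler restart, the shared load balancer latency spike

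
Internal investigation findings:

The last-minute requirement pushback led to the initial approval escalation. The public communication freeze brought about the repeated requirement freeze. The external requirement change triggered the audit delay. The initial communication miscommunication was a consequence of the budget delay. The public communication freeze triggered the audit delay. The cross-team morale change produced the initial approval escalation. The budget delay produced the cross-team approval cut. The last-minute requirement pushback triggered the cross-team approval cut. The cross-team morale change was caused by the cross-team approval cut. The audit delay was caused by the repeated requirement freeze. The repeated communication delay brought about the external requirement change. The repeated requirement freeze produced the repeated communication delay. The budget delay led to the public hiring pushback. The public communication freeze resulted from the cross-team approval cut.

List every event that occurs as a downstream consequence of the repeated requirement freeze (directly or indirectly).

Direct effects: the repeated communication delay, the audit delay.
2 steps out: the external requirement change.
Not reachable from it: the last-minute requirement pushback, the budget delay, the cross-team approval cut, the cross-team morale change, the public communication freeze, the initial approval escalation, the public hiring pushback, the initial communication miscommunication.

the audit delay, the external requirement change, the repeated communication delay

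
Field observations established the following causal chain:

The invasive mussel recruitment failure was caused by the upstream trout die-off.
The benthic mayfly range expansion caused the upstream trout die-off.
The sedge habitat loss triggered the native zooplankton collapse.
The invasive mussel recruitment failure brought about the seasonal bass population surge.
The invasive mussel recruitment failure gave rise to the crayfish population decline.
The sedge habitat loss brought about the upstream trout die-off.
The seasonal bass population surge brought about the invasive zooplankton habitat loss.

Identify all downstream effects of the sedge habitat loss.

the crayfish population decline, the invasive mussel recruitment failure, the invasive zooplankton habitat loss, the native zooplankton collapse, the seasonal bass population surge, the upstream trout die-off

Direct effects: the native zooplankton collapse, the upstream trout die-off.
2 steps out: the invasive mussel recruitment failure.
3 steps out: the seasonal bass population surge, the crayfish population decline.
4 steps out: the invasive zooplankton habitat loss.
Not reachable from it: the benthic mayfly range expansion.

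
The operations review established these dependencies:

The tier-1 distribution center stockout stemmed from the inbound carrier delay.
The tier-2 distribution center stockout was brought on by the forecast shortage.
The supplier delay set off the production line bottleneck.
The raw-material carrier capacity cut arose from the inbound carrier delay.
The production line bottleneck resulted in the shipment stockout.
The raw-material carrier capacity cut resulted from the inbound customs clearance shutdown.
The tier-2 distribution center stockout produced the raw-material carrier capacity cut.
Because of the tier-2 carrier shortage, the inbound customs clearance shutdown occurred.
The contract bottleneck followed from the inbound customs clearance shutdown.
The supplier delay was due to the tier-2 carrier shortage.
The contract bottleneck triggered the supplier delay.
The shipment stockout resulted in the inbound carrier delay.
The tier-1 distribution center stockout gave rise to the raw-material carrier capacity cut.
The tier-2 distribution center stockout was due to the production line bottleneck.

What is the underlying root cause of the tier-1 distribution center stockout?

Tracing upstream from the tier-1 distribution center stockout: the tier-1 distribution center stockout ← the inbound carrier delay ← the shipment stockout ← the production line bottleneck ← the supplier delay ← the tier-2 carrier shortage.
The tier-2 carrier shortage has no stated cause, so it is the root.

the tier-2 carrier shortage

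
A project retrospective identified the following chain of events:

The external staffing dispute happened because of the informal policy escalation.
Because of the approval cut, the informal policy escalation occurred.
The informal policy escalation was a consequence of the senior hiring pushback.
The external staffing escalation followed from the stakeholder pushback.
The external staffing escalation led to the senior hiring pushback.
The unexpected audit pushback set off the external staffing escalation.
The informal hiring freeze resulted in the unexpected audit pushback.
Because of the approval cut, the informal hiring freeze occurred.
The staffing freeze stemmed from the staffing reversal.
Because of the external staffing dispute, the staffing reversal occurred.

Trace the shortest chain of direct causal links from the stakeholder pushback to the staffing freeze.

the stakeholder pushback → the external staffing escalation → the senior hiring pushback → the informal policy escalation → the external staffing dispute → the staffing reversal → the staffing freeze

the stakeholder pushback → the external staffing escalation
the external staffing escalation → the senior hiring pushback
the senior hiring pushback → the informal policy escalation
the informal policy escalation → the external staffing dispute
the external staffing dispute → the staffing reversal
the staffing reversal → the staffing freeze
Length: 6 steps.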